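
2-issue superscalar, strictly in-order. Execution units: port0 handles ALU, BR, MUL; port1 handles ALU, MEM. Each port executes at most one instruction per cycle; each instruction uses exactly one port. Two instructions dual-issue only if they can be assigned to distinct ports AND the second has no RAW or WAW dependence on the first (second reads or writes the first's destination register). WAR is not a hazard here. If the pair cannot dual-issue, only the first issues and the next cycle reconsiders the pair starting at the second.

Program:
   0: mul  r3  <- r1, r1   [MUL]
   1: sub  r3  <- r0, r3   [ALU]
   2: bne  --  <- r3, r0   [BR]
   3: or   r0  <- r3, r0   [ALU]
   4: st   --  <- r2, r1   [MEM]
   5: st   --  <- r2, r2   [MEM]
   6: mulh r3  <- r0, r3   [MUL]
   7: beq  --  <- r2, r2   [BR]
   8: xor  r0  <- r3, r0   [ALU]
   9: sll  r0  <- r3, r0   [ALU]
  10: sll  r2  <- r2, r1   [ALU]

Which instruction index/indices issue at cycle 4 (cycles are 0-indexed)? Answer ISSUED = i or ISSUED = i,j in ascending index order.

ISSUED = 5,6

  cy0 -> i0 (mul) RAW+WAW r3
  cy1 -> i1 (sub) RAW r3
  cy2 -> i2&i3 (bne+or) dual
  cy3 -> i4 (st) no-port MEM/MEM
  cy4 -> i5&i6 (st+mulh) dual
  cy5 -> i7&i8 (beq+xor) dual
  cy6 -> i9&i10 (sll+sll) dual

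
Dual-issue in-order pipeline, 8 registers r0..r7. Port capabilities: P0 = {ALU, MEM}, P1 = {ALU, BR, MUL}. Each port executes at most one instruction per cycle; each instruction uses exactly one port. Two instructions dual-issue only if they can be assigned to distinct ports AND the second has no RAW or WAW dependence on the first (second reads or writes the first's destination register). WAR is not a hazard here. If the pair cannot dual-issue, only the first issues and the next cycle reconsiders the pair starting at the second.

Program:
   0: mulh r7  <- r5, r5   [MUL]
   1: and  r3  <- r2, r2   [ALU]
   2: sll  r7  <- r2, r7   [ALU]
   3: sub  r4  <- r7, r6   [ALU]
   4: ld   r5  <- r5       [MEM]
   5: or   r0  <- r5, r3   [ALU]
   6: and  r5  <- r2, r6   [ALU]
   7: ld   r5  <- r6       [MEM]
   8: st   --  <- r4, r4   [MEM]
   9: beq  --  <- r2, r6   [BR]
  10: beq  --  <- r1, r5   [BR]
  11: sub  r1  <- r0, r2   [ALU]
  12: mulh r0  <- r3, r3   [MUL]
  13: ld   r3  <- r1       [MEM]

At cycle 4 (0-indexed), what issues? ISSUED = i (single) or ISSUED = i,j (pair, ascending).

0. mulh/and @i0&i1  | dual
1. sll @i2  | RAW r7
2. sub/ld @i3&i4  | dual
3. or/and @i5&i6  | dual
4. ld @i7  | no-port MEM/MEM
5. st/beq @i8&i9  | dual
6. beq/sub @i10&i11  | dual
7. mulh/ld @i12&i13  | dual

ISSUED = 7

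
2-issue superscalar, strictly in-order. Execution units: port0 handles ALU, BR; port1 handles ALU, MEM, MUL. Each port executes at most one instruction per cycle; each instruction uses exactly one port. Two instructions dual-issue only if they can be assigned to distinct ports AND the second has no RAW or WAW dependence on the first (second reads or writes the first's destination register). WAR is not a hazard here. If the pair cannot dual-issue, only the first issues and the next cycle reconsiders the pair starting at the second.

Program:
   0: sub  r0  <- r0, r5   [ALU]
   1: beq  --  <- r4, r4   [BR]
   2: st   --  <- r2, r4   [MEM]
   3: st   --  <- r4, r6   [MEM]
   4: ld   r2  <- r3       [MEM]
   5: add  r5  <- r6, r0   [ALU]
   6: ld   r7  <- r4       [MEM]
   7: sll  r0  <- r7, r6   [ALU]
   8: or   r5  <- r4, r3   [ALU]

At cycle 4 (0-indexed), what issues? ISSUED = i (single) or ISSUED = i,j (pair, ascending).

  cy0 -> i0+i1 (sub+beq) 2-wide
  cy1 -> i2 (st) no-port MEM/MEM
  cy2 -> i3 (st) no-port MEM/MEM
  cy3 -> i4+i5 (ld+add) 2-wide
  cy4 -> i6 (ld) RAW r7
  cy5 -> i7+i8 (sll+or) 2-wide

ISSUED = 6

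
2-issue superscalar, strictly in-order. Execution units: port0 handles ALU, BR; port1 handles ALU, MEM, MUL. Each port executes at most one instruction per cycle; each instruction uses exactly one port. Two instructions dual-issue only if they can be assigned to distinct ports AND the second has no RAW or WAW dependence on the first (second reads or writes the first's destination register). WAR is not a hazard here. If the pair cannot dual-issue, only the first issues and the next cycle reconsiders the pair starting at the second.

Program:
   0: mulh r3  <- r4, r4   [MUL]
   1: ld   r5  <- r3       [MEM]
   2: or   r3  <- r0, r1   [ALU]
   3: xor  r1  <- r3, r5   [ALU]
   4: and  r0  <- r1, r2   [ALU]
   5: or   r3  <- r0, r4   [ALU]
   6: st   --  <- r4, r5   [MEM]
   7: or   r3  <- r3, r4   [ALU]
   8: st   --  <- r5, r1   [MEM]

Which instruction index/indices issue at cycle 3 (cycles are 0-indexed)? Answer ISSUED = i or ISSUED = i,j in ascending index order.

ISSUED = 4

[0] i0  mulh  -- no-port MUL/MEM
[1] i1+i2  ld+or  -- 2-wide
[2] i3  xor  -- RAW r1
[3] i4  and  -- RAW r0
[4] i5+i6  or+st  -- 2-wide
[5] i7+i8  or+st  -- 2-wide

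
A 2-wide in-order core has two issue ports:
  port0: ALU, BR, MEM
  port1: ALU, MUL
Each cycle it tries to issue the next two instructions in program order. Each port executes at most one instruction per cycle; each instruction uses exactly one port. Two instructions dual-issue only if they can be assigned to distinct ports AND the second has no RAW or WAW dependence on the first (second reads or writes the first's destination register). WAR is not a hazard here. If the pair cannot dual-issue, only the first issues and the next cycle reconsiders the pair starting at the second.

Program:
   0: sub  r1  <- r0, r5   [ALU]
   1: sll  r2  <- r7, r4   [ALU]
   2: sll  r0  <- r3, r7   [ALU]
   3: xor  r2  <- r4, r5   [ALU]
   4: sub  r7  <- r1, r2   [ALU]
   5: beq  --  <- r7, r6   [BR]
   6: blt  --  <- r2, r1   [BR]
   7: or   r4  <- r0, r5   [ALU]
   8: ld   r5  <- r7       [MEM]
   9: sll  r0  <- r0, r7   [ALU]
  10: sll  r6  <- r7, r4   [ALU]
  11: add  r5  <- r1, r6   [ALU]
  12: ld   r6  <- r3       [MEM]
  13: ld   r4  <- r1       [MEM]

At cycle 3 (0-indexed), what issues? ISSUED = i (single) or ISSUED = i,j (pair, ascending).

c0: i0,i1 sub.ALU+sll.ALU  2-wide
c1: i2,i3 sll.ALU+xor.ALU  2-wide
c2: i4 sub.ALU  RAW r7
c3: i5 beq.BR  no-port BR/BR
c4: i6,i7 blt.BR+or.ALU  2-wide
c5: i8,i9 ld.MEM+sll.ALU  2-wide
c6: i10 sll.ALU  RAW r6
c7: i11,i12 add.ALU+ld.MEM  2-wide
c8: i13 ld.MEM  tail

ISSUED = 5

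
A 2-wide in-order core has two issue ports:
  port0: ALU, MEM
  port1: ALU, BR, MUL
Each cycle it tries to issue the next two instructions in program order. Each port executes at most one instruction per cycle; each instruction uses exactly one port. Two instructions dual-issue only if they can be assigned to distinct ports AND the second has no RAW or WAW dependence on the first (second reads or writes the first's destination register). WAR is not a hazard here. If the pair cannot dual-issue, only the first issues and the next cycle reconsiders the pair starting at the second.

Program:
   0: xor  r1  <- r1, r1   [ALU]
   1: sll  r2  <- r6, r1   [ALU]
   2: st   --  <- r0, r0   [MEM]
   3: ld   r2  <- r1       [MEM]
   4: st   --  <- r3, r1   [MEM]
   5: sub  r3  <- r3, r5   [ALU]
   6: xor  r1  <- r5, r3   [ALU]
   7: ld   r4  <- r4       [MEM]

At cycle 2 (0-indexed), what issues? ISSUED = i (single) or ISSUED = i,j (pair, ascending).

  cy0 -> i0 (xor) RAW r1
  cy1 -> i1&i2 (sll;st) dual
  cy2 -> i3 (ld) no-port MEM/MEM
  cy3 -> i4&i5 (st;sub) dual
  cy4 -> i6&i7 (xor;ld) dual

ISSUED = 3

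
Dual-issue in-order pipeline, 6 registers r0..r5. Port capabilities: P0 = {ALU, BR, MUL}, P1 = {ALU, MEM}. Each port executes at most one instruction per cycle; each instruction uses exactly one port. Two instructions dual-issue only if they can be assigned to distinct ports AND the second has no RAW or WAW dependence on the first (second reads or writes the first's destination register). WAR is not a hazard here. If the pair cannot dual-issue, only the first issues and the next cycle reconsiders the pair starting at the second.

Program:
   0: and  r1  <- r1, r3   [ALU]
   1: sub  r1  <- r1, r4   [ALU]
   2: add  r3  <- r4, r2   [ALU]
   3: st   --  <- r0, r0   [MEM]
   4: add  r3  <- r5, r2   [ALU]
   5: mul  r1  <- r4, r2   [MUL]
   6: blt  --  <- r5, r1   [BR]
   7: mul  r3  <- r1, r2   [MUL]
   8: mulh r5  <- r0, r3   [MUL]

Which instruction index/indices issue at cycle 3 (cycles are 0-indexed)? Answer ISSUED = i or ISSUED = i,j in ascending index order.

  cy0 -> i0 (and) RAW+WAW r1
  cy1 -> i1&i2 (sub/add) dual
  cy2 -> i3&i4 (st/add) dual
  cy3 -> i5 (mul) no-port MUL/BR
  cy4 -> i6 (blt) no-port BR/MUL
  cy5 -> i7 (mul) no-port MUL/MUL
  cy6 -> i8 (mulh) tail

ISSUED = 5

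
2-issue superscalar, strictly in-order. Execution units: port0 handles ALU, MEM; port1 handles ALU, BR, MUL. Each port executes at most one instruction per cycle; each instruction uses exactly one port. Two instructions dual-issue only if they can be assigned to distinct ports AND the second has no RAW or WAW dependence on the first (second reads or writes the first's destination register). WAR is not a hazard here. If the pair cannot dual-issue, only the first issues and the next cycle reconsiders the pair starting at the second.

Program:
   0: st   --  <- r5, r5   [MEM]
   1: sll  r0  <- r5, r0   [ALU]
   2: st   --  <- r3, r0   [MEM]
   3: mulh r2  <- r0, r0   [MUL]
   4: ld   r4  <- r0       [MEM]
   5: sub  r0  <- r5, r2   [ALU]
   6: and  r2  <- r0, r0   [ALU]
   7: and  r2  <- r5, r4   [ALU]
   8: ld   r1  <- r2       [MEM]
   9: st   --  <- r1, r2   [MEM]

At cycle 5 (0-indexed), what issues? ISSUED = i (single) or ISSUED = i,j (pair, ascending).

ISSUED = 8

[0] i0,i1  st+sll  -- dual
[1] i2,i3  st+mulh  -- dual
[2] i4,i5  ld+sub  -- dual
[3] i6  and  -- WAW r2
[4] i7  and  -- RAW r2
[5] i8  ld  -- no-port MEM/MEM
[6] i9  st  -- tail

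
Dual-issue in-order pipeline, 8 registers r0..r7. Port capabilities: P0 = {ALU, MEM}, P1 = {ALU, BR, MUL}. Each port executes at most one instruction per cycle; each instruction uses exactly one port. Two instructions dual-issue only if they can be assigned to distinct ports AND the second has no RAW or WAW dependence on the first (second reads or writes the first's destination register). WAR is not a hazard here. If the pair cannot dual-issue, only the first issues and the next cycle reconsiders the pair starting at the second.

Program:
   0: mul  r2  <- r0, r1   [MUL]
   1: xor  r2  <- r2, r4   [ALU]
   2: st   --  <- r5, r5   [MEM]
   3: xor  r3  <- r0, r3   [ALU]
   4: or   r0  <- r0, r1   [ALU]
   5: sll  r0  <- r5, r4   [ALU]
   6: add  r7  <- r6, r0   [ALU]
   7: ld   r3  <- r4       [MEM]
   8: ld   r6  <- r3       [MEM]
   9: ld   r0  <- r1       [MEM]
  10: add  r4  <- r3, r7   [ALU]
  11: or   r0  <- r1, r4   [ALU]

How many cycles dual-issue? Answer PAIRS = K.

PAIRS = 4

t=0 i0:mul ; RAW+WAW r2
t=1 i1+i2:xor st ; dual
t=2 i3+i4:xor or ; dual
t=3 i5:sll ; RAW r0
t=4 i6+i7:add ld ; dual
t=5 i8:ld ; no-port MEM/MEM
t=6 i9+i10:ld add ; dual
t=7 i11:or ; tail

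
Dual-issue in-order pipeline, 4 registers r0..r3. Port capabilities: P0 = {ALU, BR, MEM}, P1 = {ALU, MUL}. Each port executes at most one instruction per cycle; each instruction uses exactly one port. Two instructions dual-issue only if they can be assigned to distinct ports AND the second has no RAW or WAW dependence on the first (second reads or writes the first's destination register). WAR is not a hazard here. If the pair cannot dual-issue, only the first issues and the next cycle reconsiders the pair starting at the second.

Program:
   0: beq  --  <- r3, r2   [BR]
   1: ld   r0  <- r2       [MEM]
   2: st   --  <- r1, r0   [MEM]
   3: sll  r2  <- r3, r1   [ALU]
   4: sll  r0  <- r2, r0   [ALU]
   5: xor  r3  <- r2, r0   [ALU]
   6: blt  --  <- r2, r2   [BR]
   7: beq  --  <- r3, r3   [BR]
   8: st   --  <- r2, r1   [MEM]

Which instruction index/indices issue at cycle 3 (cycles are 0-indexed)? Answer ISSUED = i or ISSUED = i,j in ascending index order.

t=0 i0:beq.BR ; no-port BR/MEM
t=1 i1:ld.MEM ; no-port MEM/MEM
t=2 i2/i3:st.MEM/sll.ALU ; pair
t=3 i4:sll.ALU ; RAW r0
t=4 i5/i6:xor.ALU/blt.BR ; pair
t=5 i7:beq.BR ; no-port BR/MEM
t=6 i8:st.MEM ; tail

ISSUED = 4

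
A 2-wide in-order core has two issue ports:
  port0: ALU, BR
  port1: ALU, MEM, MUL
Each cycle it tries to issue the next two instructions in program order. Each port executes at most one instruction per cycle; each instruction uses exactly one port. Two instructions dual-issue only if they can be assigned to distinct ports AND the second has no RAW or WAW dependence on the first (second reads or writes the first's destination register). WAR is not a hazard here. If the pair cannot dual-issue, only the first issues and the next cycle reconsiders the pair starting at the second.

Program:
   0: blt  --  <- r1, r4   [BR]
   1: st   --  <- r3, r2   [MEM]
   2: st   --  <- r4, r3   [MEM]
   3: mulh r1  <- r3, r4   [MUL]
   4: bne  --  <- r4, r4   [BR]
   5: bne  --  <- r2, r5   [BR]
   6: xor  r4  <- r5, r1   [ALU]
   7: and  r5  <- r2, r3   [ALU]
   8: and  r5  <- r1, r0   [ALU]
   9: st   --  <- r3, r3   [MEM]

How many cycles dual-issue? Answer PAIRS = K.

PAIRS = 4

#0 head=0: blt.BR/st.MEM i0/i1 dual
#1 head=2: st.MEM i2 no-port MEM/MUL
#2 head=3: mulh.MUL/bne.BR i3/i4 dual
#3 head=5: bne.BR/xor.ALU i5/i6 dual
#4 head=7: and.ALU i7 WAW r5
#5 head=8: and.ALU/st.MEM i8/i9 dual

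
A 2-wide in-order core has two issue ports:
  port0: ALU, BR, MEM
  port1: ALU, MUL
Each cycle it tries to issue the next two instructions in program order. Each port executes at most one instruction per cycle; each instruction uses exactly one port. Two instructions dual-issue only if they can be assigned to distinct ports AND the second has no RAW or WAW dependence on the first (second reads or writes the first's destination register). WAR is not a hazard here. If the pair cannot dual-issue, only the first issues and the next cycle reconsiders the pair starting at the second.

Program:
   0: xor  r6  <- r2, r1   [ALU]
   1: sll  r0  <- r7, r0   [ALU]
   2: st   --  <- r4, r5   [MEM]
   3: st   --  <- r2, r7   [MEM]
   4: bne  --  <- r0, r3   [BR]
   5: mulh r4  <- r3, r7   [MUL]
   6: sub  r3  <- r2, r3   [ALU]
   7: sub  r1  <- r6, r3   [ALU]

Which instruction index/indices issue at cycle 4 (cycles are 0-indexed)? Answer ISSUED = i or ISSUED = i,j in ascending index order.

ISSUED = 6

t=0 i0&i1:xor;sll ; pair
t=1 i2:st ; no-port MEM/MEM
t=2 i3:st ; no-port MEM/BR
t=3 i4&i5:bne;mulh ; pair
t=4 i6:sub ; RAW r3
t=5 i7:sub ; tail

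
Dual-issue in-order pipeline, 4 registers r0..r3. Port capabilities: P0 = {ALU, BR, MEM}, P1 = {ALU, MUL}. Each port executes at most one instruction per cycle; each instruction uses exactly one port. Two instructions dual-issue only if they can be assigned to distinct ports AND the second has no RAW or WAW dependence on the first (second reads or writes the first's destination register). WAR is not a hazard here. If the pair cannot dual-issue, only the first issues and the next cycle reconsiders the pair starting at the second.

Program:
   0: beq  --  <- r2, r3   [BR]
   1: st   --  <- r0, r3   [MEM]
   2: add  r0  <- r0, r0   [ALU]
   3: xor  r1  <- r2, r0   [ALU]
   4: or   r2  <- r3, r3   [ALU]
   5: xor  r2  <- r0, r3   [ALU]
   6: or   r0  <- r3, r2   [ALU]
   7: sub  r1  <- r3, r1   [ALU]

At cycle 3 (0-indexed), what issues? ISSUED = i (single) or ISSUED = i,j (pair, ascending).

t=0 i0:beq.BR ; no-port BR/MEM
t=1 i1+i2:st.MEM add.ALU ; pair
t=2 i3+i4:xor.ALU or.ALU ; pair
t=3 i5:xor.ALU ; RAW r2
t=4 i6+i7:or.ALU sub.ALU ; pair

ISSUED = 5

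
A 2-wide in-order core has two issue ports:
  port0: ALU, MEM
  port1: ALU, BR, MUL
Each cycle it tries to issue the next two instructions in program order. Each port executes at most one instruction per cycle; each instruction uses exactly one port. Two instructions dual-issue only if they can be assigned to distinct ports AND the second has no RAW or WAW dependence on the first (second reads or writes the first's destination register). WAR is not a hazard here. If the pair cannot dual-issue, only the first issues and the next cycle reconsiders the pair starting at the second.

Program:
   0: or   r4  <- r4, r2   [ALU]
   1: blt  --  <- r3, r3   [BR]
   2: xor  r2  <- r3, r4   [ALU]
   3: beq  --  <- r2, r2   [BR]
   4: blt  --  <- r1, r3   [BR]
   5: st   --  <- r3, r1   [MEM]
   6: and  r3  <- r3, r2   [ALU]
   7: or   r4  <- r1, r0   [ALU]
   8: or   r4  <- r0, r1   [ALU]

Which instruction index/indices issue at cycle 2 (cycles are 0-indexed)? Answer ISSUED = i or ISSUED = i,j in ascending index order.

#0 head=0: or.ALU;blt.BR i0&i1 pair
#1 head=2: xor.ALU i2 RAW r2
#2 head=3: beq.BR i3 no-port BR/BR
#3 head=4: blt.BR;st.MEM i4&i5 pair
#4 head=6: and.ALU;or.ALU i6&i7 pair
#5 head=8: or.ALU i8 tail

ISSUED = 3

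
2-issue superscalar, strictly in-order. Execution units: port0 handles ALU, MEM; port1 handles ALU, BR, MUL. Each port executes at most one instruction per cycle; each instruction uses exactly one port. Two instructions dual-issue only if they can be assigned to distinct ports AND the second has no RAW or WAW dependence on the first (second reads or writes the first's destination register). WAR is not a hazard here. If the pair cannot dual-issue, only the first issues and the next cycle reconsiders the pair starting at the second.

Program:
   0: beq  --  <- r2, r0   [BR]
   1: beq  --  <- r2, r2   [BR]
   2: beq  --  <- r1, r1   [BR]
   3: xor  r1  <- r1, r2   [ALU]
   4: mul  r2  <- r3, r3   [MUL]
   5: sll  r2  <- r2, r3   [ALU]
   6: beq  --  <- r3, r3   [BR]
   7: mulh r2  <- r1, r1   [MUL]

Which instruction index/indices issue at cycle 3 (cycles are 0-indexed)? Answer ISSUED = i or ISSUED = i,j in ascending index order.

ISSUED = 4

c0: i0 beq.BR  no-port BR/BR
c1: i1 beq.BR  no-port BR/BR
c2: i2&i3 beq.BR/xor.ALU  2-wide
c3: i4 mul.MUL  RAW+WAW r2
c4: i5&i6 sll.ALU/beq.BR  2-wide
c5: i7 mulh.MUL  tail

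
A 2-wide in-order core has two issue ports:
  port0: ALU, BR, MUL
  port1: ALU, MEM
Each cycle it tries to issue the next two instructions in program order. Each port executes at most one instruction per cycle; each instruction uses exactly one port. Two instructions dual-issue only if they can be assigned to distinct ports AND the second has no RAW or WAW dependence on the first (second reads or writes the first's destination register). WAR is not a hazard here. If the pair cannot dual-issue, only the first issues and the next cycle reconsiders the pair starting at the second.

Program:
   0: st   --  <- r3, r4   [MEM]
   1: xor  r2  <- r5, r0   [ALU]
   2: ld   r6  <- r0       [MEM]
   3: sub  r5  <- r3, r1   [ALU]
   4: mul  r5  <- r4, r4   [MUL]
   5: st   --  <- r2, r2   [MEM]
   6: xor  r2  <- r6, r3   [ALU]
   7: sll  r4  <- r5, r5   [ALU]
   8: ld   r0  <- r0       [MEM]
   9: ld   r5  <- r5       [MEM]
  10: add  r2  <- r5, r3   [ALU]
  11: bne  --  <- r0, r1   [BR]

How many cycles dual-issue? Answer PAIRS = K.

PAIRS = 5

t=0 i0&i1:st.MEM/xor.ALU ; 2-wide
t=1 i2&i3:ld.MEM/sub.ALU ; 2-wide
t=2 i4&i5:mul.MUL/st.MEM ; 2-wide
t=3 i6&i7:xor.ALU/sll.ALU ; 2-wide
t=4 i8:ld.MEM ; no-port MEM/MEM
t=5 i9:ld.MEM ; RAW r5
t=6 i10&i11:add.ALU/bne.BR ; 2-wide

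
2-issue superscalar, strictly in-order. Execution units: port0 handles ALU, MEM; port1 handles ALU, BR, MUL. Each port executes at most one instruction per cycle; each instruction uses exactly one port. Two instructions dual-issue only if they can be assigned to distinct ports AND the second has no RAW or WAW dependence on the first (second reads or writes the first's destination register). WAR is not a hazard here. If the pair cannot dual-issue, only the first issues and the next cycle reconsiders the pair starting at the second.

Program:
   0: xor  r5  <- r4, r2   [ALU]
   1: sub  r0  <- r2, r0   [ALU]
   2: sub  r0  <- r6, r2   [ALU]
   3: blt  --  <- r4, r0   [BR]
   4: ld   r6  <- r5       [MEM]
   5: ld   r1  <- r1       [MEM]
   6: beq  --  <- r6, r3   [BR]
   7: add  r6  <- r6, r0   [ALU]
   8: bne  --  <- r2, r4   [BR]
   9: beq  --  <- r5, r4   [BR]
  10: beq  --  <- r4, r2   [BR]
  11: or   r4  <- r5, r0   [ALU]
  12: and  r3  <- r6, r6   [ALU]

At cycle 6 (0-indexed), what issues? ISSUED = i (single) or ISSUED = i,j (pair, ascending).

[0] i0,i1  xor/sub  -- pair
[1] i2  sub  -- RAW r0
[2] i3,i4  blt/ld  -- pair
[3] i5,i6  ld/beq  -- pair
[4] i7,i8  add/bne  -- pair
[5] i9  beq  -- no-port BR/BR
[6] i10,i11  beq/or  -- pair
[7] i12  and  -- tail

ISSUED = 10,11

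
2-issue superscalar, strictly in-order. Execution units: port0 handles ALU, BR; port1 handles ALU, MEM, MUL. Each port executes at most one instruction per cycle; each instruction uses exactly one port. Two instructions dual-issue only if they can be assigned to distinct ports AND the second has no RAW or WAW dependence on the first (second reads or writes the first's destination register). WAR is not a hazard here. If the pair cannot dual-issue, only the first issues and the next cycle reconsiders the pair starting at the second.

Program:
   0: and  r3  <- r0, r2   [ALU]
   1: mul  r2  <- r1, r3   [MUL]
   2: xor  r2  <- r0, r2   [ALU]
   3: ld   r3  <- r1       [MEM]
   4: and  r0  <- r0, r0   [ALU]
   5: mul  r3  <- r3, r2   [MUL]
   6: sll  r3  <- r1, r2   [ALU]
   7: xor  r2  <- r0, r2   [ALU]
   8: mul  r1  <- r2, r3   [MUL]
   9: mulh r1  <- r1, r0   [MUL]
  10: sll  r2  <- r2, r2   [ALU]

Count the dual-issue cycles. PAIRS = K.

[0] i0  and.ALU  -- RAW r3
[1] i1  mul.MUL  -- RAW+WAW r2
[2] i2,i3  xor.ALU+ld.MEM  -- pair
[3] i4,i5  and.ALU+mul.MUL  -- pair
[4] i6,i7  sll.ALU+xor.ALU  -- pair
[5] i8  mul.MUL  -- no-port MUL/MUL
[6] i9,i10  mulh.MUL+sll.ALU  -- pair

PAIRS = 4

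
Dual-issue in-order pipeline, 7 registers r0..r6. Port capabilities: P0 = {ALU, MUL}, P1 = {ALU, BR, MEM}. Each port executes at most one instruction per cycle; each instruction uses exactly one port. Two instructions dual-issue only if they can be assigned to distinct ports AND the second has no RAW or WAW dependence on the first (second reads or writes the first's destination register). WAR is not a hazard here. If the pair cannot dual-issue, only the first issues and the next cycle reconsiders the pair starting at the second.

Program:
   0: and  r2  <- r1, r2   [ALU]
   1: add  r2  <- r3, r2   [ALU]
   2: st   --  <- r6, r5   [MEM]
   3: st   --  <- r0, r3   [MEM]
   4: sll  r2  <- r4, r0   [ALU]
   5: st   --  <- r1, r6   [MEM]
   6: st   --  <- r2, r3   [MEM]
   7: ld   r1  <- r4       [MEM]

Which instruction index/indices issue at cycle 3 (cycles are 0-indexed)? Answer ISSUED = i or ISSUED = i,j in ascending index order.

c0: i0 and  RAW+WAW r2
c1: i1&i2 add;st  2-wide
c2: i3&i4 st;sll  2-wide
c3: i5 st  no-port MEM/MEM
c4: i6 st  no-port MEM/MEM
c5: i7 ld  tail

ISSUED = 5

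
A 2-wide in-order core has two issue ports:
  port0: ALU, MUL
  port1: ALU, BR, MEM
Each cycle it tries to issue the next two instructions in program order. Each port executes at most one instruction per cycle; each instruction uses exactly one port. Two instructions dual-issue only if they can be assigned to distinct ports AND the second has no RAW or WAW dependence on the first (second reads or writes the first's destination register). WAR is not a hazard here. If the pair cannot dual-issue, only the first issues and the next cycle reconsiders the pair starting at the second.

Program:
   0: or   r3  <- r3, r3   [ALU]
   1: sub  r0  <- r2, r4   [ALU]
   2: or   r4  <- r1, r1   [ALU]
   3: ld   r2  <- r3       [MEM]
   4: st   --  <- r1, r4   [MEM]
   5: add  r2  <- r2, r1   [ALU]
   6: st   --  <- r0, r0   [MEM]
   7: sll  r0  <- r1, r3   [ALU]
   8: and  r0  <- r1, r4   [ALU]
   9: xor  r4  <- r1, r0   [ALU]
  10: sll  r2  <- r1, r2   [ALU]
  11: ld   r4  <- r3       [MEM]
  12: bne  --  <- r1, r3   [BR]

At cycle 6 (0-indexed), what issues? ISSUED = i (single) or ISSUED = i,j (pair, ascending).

#0 head=0: or.ALU sub.ALU i0,i1 pair
#1 head=2: or.ALU ld.MEM i2,i3 pair
#2 head=4: st.MEM add.ALU i4,i5 pair
#3 head=6: st.MEM sll.ALU i6,i7 pair
#4 head=8: and.ALU i8 RAW r0
#5 head=9: xor.ALU sll.ALU i9,i10 pair
#6 head=11: ld.MEM i11 no-port MEM/BR
#7 head=12: bne.BR i12 tail

ISSUED = 11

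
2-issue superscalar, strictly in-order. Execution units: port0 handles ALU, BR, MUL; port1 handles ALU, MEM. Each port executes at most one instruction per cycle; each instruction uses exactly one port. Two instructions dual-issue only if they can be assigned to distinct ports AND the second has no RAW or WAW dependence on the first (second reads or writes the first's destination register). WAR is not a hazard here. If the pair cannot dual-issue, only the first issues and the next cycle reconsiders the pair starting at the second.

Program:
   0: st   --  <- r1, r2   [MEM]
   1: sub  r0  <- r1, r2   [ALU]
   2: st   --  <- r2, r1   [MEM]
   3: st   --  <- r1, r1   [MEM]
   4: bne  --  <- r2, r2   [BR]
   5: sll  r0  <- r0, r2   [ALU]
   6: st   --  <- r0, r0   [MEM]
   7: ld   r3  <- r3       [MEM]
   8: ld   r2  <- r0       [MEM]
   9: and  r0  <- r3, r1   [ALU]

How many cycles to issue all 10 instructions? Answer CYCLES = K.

CYCLES = 7

c0: i0&i1 st.MEM+sub.ALU  2-wide
c1: i2 st.MEM  no-port MEM/MEM
c2: i3&i4 st.MEM+bne.BR  2-wide
c3: i5 sll.ALU  RAW r0
c4: i6 st.MEM  no-port MEM/MEM
c5: i7 ld.MEM  no-port MEM/MEM
c6: i8&i9 ld.MEM+and.ALU  2-wide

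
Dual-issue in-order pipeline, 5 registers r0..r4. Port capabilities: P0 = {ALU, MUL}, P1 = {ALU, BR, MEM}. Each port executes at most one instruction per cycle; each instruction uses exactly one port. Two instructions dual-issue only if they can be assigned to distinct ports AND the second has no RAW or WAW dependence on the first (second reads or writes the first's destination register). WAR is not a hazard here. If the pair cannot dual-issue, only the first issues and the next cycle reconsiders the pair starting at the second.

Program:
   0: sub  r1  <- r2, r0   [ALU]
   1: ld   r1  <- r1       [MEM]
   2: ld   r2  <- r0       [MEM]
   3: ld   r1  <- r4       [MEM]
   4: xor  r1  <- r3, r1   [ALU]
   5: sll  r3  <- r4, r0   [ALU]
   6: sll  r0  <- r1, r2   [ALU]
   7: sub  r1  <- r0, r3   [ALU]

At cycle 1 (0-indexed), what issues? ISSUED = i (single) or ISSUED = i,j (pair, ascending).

t=0 i0:sub ; RAW+WAW r1
t=1 i1:ld ; no-port MEM/MEM
t=2 i2:ld ; no-port MEM/MEM
t=3 i3:ld ; RAW+WAW r1
t=4 i4&i5:xor;sll ; 2-wide
t=5 i6:sll ; RAW r0
t=6 i7:sub ; tail

ISSUED = 1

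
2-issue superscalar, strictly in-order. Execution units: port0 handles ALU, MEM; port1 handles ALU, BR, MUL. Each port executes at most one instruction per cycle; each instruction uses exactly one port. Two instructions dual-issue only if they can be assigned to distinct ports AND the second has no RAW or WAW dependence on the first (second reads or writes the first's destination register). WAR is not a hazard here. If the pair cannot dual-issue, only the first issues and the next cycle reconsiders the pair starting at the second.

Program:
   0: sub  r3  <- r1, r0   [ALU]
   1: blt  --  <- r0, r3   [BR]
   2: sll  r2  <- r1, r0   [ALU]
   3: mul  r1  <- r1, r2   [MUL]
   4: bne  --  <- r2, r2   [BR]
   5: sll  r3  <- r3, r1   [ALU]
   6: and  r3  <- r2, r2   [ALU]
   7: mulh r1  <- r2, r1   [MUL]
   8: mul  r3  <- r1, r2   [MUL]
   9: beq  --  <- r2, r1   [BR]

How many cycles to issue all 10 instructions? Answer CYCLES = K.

t=0 i0:sub.ALU ; RAW r3
t=1 i1/i2:blt.BR+sll.ALU ; 2-wide
t=2 i3:mul.MUL ; no-port MUL/BR
t=3 i4/i5:bne.BR+sll.ALU ; 2-wide
t=4 i6/i7:and.ALU+mulh.MUL ; 2-wide
t=5 i8:mul.MUL ; no-port MUL/BR
t=6 i9:beq.BR ; tail

CYCLES = 7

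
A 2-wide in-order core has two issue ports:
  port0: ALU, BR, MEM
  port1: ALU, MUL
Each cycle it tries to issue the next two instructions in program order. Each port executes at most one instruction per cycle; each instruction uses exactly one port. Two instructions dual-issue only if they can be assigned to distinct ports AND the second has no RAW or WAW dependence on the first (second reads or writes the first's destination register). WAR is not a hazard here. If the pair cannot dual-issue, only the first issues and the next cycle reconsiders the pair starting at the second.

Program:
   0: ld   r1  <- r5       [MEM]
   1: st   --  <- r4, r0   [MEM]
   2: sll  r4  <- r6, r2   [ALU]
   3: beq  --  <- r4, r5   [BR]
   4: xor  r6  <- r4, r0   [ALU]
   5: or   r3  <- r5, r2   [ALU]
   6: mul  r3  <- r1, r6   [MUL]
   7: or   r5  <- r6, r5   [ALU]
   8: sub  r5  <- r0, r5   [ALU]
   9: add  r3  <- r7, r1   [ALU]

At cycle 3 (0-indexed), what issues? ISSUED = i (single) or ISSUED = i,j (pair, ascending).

[0] i0  ld  -- no-port MEM/MEM
[1] i1,i2  st;sll  -- 2-wide
[2] i3,i4  beq;xor  -- 2-wide
[3] i5  or  -- WAW r3
[4] i6,i7  mul;or  -- 2-wide
[5] i8,i9  sub;add  -- 2-wide

ISSUED = 5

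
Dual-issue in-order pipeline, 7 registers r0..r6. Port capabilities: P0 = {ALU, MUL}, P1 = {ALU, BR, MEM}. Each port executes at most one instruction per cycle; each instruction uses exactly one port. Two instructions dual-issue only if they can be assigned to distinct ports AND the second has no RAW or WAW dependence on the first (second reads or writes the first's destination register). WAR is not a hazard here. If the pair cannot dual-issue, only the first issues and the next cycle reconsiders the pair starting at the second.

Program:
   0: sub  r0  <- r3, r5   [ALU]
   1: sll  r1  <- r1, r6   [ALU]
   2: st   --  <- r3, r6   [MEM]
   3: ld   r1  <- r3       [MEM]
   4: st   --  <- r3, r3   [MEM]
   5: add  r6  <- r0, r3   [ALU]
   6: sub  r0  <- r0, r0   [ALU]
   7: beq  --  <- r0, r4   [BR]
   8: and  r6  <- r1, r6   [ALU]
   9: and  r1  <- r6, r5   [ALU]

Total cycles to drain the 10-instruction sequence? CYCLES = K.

CYCLES = 7

0. sub;sll @i0/i1  | pair
1. st @i2  | no-port MEM/MEM
2. ld @i3  | no-port MEM/MEM
3. st;add @i4/i5  | pair
4. sub @i6  | RAW r0
5. beq;and @i7/i8  | pair
6. and @i9  | tail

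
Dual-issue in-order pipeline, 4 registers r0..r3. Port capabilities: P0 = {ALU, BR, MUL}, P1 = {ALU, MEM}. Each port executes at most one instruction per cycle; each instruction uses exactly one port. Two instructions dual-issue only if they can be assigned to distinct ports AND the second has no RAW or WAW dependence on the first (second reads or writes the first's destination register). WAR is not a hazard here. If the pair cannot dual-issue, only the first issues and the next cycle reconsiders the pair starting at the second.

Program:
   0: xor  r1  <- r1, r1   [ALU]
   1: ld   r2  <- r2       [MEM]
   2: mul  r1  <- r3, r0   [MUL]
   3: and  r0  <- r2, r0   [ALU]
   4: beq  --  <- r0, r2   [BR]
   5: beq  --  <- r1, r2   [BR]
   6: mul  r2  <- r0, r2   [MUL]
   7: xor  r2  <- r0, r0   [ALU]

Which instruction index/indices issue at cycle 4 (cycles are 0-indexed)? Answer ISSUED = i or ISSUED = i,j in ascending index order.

ISSUED = 6

[0] i0/i1  xor.ALU;ld.MEM  -- pair
[1] i2/i3  mul.MUL;and.ALU  -- pair
[2] i4  beq.BR  -- no-port BR/BR
[3] i5  beq.BR  -- no-port BR/MUL
[4] i6  mul.MUL  -- WAW r2
[5] i7  xor.ALU  -- tail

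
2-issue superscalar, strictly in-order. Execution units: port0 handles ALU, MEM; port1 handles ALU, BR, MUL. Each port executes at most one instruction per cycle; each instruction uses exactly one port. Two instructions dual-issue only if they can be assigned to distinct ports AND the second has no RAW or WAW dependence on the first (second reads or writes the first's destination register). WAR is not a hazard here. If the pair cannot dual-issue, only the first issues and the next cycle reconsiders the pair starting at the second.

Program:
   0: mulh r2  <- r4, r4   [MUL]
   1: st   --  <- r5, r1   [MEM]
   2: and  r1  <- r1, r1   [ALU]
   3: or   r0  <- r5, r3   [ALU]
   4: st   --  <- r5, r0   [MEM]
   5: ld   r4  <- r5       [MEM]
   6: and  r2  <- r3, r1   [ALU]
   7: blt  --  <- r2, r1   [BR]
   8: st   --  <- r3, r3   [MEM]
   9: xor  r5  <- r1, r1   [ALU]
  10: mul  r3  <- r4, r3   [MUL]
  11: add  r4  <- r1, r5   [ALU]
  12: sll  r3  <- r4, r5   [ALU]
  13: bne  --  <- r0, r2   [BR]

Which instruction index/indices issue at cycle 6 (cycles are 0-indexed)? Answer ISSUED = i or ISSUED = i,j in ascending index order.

ISSUED = 11

#0 head=0: mulh;st i0+i1 pair
#1 head=2: and;or i2+i3 pair
#2 head=4: st i4 no-port MEM/MEM
#3 head=5: ld;and i5+i6 pair
#4 head=7: blt;st i7+i8 pair
#5 head=9: xor;mul i9+i10 pair
#6 head=11: add i11 RAW r4
#7 head=12: sll;bne i12+i13 pair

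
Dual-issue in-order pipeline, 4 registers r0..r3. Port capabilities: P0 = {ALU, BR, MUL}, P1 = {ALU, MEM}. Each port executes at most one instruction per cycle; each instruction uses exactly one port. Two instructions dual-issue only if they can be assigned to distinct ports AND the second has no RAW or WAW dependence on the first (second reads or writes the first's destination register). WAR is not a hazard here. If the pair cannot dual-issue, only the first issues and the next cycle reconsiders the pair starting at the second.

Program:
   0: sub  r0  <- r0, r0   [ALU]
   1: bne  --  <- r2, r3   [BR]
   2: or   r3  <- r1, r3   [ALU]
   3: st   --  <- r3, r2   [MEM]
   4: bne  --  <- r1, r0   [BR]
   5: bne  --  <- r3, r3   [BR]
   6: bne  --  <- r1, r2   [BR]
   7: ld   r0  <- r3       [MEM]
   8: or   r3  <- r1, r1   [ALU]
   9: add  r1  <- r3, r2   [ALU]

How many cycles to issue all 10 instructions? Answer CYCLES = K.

CYCLES = 7

t=0 i0+i1:sub.ALU/bne.BR ; pair
t=1 i2:or.ALU ; RAW r3
t=2 i3+i4:st.MEM/bne.BR ; pair
t=3 i5:bne.BR ; no-port BR/BR
t=4 i6+i7:bne.BR/ld.MEM ; pair
t=5 i8:or.ALU ; RAW r3
t=6 i9:add.ALU ; tail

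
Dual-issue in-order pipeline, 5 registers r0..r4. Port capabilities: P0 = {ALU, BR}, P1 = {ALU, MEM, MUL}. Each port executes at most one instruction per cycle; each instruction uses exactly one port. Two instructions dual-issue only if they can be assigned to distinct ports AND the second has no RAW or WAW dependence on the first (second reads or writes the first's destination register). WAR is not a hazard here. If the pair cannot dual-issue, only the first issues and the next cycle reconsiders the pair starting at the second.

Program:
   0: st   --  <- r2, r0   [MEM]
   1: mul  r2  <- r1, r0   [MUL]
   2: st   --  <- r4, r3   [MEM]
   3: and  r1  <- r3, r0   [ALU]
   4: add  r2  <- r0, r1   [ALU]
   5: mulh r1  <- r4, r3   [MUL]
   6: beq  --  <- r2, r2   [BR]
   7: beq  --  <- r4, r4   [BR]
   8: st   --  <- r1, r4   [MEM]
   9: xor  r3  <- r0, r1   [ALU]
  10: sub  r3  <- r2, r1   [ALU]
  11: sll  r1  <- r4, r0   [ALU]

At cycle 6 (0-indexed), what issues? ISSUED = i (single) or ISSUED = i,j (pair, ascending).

ISSUED = 9

[0] i0  st  -- no-port MEM/MUL
[1] i1  mul  -- no-port MUL/MEM
[2] i2,i3  st+and  -- pair
[3] i4,i5  add+mulh  -- pair
[4] i6  beq  -- no-port BR/BR
[5] i7,i8  beq+st  -- pair
[6] i9  xor  -- WAW r3
[7] i10,i11  sub+sll  -- pair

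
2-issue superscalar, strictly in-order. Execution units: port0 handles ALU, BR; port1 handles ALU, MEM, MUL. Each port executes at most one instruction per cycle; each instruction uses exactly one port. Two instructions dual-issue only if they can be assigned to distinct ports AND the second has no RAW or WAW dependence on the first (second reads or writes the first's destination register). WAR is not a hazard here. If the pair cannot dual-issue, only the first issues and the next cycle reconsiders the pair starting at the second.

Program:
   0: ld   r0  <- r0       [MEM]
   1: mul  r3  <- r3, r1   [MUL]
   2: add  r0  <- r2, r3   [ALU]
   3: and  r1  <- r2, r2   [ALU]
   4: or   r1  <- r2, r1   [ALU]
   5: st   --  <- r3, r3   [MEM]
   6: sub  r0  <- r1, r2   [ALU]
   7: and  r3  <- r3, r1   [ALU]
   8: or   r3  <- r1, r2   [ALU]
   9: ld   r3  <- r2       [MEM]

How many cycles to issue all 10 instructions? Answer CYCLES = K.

#0 head=0: ld i0 no-port MEM/MUL
#1 head=1: mul i1 RAW r3
#2 head=2: add+and i2/i3 dual
#3 head=4: or+st i4/i5 dual
#4 head=6: sub+and i6/i7 dual
#5 head=8: or i8 WAW r3
#6 head=9: ld i9 tail

CYCLES = 7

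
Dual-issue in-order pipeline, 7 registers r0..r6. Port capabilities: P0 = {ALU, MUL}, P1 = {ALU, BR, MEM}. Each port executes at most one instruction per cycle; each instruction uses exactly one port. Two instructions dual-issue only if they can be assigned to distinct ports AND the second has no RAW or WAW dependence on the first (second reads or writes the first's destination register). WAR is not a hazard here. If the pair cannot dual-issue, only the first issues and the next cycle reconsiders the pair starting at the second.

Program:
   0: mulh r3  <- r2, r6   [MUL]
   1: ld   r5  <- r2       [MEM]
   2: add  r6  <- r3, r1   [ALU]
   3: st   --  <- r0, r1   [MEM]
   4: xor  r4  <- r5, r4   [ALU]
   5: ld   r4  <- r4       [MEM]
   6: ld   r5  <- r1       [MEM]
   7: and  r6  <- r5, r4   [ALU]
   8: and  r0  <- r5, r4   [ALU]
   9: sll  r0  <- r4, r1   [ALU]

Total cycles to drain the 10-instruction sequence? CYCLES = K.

c0: i0&i1 mulh.MUL ld.MEM  2-wide
c1: i2&i3 add.ALU st.MEM  2-wide
c2: i4 xor.ALU  RAW+WAW r4
c3: i5 ld.MEM  no-port MEM/MEM
c4: i6 ld.MEM  RAW r5
c5: i7&i8 and.ALU and.ALU  2-wide
c6: i9 sll.ALU  tail

CYCLES = 7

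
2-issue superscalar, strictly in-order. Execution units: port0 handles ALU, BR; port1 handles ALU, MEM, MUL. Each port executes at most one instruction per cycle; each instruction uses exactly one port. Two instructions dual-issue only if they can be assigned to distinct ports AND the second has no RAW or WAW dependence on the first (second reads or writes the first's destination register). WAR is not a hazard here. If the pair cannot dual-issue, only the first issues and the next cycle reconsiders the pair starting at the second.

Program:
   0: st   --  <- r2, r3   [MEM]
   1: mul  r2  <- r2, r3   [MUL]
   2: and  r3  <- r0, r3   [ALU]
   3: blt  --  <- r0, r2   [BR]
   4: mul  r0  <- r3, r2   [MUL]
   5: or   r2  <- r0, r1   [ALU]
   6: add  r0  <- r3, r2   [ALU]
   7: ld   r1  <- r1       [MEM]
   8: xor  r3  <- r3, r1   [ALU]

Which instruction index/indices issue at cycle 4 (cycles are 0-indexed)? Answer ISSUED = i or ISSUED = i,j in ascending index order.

ISSUED = 6,7

c0: i0 st  no-port MEM/MUL
c1: i1,i2 mul+and  pair
c2: i3,i4 blt+mul  pair
c3: i5 or  RAW r2
c4: i6,i7 add+ld  pair
c5: i8 xor  tail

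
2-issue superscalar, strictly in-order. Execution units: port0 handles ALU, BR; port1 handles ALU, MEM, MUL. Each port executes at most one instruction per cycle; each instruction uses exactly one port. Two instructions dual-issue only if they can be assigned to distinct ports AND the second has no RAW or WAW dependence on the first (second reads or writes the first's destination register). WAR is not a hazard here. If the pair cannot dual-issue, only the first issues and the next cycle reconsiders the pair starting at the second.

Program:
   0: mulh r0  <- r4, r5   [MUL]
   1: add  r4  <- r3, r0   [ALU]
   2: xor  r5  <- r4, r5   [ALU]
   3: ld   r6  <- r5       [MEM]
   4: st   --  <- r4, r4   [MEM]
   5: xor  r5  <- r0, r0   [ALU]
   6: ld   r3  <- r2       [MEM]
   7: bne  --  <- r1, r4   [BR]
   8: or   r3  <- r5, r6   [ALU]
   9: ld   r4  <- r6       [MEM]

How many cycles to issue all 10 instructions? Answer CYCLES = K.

c0: i0 mulh  RAW r0
c1: i1 add  RAW r4
c2: i2 xor  RAW r5
c3: i3 ld  no-port MEM/MEM
c4: i4+i5 st xor  2-wide
c5: i6+i7 ld bne  2-wide
c6: i8+i9 or ld  2-wide

CYCLES = 7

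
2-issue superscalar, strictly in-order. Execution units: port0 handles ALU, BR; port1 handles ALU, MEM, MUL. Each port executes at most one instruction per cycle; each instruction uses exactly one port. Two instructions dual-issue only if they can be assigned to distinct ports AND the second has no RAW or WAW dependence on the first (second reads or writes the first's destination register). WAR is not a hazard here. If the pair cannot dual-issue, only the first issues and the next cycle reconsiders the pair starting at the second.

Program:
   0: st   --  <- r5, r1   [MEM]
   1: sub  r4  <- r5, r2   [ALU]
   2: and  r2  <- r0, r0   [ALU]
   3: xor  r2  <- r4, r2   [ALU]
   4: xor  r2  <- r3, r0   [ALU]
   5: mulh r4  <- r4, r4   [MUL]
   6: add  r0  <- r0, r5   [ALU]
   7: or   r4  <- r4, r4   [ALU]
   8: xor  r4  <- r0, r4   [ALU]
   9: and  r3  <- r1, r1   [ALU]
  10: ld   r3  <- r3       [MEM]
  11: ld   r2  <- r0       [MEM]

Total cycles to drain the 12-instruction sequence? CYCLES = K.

CYCLES = 8

#0 head=0: st+sub i0&i1 pair
#1 head=2: and i2 RAW+WAW r2
#2 head=3: xor i3 WAW r2
#3 head=4: xor+mulh i4&i5 pair
#4 head=6: add+or i6&i7 pair
#5 head=8: xor+and i8&i9 pair
#6 head=10: ld i10 no-port MEM/MEM
#7 head=11: ld i11 tail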